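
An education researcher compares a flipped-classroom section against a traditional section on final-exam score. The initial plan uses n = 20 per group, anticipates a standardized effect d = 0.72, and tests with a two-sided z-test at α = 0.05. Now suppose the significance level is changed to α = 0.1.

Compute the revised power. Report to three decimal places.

δ = d·√(n/2) = 0.72 × √(20/2) = 2.2768 (unchanged). New critical value: z_{0.05} = 1.645.
Revised power = Φ(δ − 1.645) + Φ(−δ − 1.645) = Φ(0.632) + Φ(-3.922) = 0.7363 + 0.0000 = 0.7363.

Power ≈ 0.736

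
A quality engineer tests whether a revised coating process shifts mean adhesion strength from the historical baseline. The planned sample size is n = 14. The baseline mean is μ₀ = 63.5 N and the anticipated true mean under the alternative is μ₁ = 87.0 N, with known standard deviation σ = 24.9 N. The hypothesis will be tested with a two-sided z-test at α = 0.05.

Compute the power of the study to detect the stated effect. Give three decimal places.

Standardized effect: d = |μ₁ − μ₀| / σ = |87.0 − 63.5| / 24.9 = 0.9438
Noncentrality parameter: δ = d·√n = 0.9438 × √14 = 3.5313
Critical value for a two-sided test at α = 0.05: z_{α/2} = 1.960.
Power = Φ(δ − 1.960) + Φ(−δ − 1.960) = Φ(1.571) + Φ(-5.491) = 0.9419 + 0.0000 = 0.9419.

Power ≈ 0.942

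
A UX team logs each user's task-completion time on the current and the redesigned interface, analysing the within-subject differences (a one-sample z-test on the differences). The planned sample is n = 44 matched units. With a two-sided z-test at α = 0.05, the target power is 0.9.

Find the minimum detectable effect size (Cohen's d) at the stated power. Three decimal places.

d ≈ 0.489

Need Φ(δ − 1.960) = 0.9, so δ = 1.960 + 1.282 = 3.242.
(Lower-tail contribution to power is negligible for δ > 0.)
δ = d·√n ⇒ d = δ/√n = 3.242/√44 = 0.4887.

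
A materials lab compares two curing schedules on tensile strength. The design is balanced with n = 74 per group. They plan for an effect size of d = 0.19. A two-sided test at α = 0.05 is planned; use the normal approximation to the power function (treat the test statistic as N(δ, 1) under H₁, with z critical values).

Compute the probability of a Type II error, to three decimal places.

Noncentrality parameter: δ = d·√(n/2) = 0.19 × √(74/2) = 1.1557
Critical value for a two-sided test at α = 0.05: z_{α/2} = 1.960.
Power = Φ(δ − 1.960) + Φ(−δ − 1.960) = Φ(-0.804) + Φ(-3.116) = 0.2106 + 0.0009 = 0.2115.
Type II error: β = 1 − power = 1 − 0.2115 = 0.7885.

β ≈ 0.788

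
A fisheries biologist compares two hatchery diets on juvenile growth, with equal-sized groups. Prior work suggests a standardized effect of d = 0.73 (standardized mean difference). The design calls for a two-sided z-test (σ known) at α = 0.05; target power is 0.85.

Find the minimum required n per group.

Set Φ(δ − 1.960) = 0.85; then δ − 1.960 = Φ⁻¹(0.85) = 1.036, giving δ = 2.996.
(The Φ(−δ − z_{α/2}) term is vanishingly small for δ > 0 and is dropped in the standard sample-size formula.)
δ = d·√(n/2) ⇒ n = 2(δ/d)² = 2 × (2.996 / 0.73)² = 33.70.
Rounding up, n = 34 per group.

n = 34 per group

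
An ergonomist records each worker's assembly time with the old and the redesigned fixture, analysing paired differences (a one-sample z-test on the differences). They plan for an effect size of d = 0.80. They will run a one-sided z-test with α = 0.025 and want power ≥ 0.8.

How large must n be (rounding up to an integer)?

n = 13

Set Φ(δ − 1.960) = 0.8; then δ − 1.960 = Φ⁻¹(0.8) = 0.842, giving δ = 2.802.
δ = d·√n ⇒ n = (δ/d)² = (2.802 / 0.80)² = 12.26.
Round up to the next whole unit.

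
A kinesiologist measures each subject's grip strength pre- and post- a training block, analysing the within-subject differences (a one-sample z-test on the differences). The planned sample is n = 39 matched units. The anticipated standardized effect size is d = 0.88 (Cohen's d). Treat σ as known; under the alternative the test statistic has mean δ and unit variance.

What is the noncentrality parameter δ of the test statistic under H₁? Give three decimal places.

δ ≈ 5.496

The noncentrality parameter scales effect size by the design's sample-size factor: δ = d·√n = 0.88 × √39 = 5.4956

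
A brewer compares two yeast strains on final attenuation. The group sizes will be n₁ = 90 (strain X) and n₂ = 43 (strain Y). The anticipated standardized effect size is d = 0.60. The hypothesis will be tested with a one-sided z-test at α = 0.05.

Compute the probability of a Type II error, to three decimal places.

β ≈ 0.056

Noncentrality parameter: δ = d / √(1/n₁ + 1/n₂) = 0.60 / √(1/90 + 1/43) = 3.2365
Critical value for a one-sided test at α = 0.05: z_α = 1.645.
Power = Φ(δ − 1.645) = Φ(1.592) = 0.9443.
Type II error: β = 1 − power = 1 − 0.9443 = 0.0557.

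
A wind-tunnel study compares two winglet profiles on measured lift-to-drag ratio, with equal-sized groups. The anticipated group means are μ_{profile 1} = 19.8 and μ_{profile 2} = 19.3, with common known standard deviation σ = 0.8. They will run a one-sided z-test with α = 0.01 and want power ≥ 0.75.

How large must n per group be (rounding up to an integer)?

Standardized effect: d = |μ_{profile 1} − μ_{profile 2}| / σ = |19.8 − 19.3| / 0.8 = 0.6250
For power 0.75 need Φ(δ − z_{0.01}) = 0.75, so δ = z_{0.01} + z_{0.25} = 2.326 + 0.674 = 3.001.
δ = d·√(n/2) ⇒ n = 2(δ/d)² = 2 × (3.001 / 0.6250)² = 46.11.
Rounding up, n = 47 per group.

n = 47 per group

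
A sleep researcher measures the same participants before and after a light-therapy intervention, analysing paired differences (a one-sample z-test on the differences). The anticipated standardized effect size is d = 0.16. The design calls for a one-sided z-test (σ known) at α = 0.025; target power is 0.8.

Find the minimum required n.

n = 307

For power 0.8 need Φ(δ − z_{0.025}) = 0.8, so δ = z_{0.025} + z_{0.20} = 1.960 + 0.842 = 2.802.
δ = d·√n ⇒ n = (δ/d)² = (2.802 / 0.16)² = 306.60.
Rounding up, n = 307.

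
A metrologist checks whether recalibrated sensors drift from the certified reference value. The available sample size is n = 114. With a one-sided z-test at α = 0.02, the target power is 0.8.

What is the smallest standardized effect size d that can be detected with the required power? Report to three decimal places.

d ≈ 0.271

Required noncentrality: δ = z_{0.02} + z_{0.20} = 2.054 + 0.842 = 2.895.
δ = d·√n ⇒ d = δ/√n = 2.895/√114 = 0.2712.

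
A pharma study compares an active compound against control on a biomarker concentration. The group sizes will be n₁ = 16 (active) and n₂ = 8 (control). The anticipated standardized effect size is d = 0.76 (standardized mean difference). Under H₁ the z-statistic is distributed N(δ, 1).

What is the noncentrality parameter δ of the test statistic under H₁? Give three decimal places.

δ = d / √(1/n₁ + 1/n₂) = 0.76 / √(1/16 + 1/8) = 1.7551

δ ≈ 1.755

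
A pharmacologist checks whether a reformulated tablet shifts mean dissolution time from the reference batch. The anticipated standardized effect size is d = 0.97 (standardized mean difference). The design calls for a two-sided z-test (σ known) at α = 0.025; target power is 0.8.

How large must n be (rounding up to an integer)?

For power 0.8 need Φ(δ − z_{0.0125}) = 0.8, so δ = z_{0.0125} + z_{0.20} = 2.241 + 0.842 = 3.083.
(The Φ(−δ − z_{α/2}) term is vanishingly small for δ > 0 and is dropped in the standard sample-size formula.)
δ = d·√n ⇒ n = (δ/d)² = (3.083 / 0.97)² = 10.10.
Rounding up, n = 11.

n = 11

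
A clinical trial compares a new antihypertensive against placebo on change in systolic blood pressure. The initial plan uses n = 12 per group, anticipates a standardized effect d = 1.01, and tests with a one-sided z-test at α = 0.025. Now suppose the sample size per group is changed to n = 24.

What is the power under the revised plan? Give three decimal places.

Power ≈ 0.938

With n = 24 per group: δ = d·√(n/2) = 1.01 × √(24/2) = 3.4987. Critical value z_{0.025} = 1.960.
Revised power = P(Z > 1.960 − δ) = Φ(1.539) = 0.9381.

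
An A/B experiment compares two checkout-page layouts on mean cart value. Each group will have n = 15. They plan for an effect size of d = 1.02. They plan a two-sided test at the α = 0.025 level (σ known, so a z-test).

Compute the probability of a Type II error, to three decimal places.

β ≈ 0.290

Noncentrality parameter: δ = d·√(n/2) = 1.02 × √(15/2) = 2.7934
Critical value for a two-sided test at α = 0.025: z_{α/2} = 2.241.
Power = Φ(δ − 2.241) + Φ(−δ − 2.241) = Φ(0.552) + Φ(-5.035) = 0.7095 + 0.0000 = 0.7095.
Type II error: β = 1 − power = 1 − 0.7095 = 0.2905.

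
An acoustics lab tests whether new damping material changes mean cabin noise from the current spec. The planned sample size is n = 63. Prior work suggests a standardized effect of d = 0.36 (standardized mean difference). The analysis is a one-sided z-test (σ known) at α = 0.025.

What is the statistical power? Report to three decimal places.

Noncentrality parameter: δ = d·√n = 0.36 × √63 = 2.8574
Critical value for a one-sided test at α = 0.025: z_α = 1.960.
Power = Φ(δ − 1.960) = Φ(0.897) = 0.8153.

Power ≈ 0.815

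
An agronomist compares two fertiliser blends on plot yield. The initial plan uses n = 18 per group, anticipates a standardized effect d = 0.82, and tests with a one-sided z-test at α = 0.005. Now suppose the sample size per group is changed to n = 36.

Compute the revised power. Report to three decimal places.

With n = 36 per group: δ = d·√(n/2) = 0.82 × √(36/2) = 3.4790. Critical value z_{0.005} = 2.576.
Revised power = Φ(δ − 2.576) = Φ(0.903) = 0.8168.

Power ≈ 0.817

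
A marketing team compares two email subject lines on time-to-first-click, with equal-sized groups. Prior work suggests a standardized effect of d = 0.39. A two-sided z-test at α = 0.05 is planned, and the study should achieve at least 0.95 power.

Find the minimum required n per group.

For power 0.95 need Φ(δ − z_{0.025}) = 0.95, so δ = z_{0.025} + z_{0.05} = 1.960 + 1.645 = 3.605.
(The Φ(−δ − z_{α/2}) term is vanishingly small for δ > 0 and is dropped in the standard sample-size formula.)
δ = d·√(n/2) ⇒ n = 2(δ/d)² = 2 × (3.605 / 0.39)² = 170.87.
Rounding up, n = 171 per group.

n = 171 per group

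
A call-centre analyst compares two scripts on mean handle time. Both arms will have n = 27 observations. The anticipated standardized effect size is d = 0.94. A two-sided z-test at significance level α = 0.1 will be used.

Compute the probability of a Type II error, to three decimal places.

Noncentrality parameter: λ = d·√(n/2) = 0.94 × √(27/2) = 3.4538
Critical value for a two-sided test at α = 0.1: z_{α/2} = 1.645.
Power = Φ(λ − 1.645) + Φ(−λ − 1.645) = Φ(1.809) + Φ(-5.099) = 0.9648 + 0.0000 = 0.9648.
Type II error: β = 1 − power = 1 − 0.9648 = 0.0352.

β ≈ 0.035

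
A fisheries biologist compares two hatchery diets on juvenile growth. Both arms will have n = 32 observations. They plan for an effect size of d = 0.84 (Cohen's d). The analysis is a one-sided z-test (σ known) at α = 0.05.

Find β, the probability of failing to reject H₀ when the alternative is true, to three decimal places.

β ≈ 0.043

Noncentrality parameter: δ = d·√(n/2) = 0.84 × √(32/2) = 3.3600
Critical value for a one-sided test at α = 0.05: z_α = 1.645.
Power = Φ(δ − 1.645) = Φ(1.715) = 0.9568.
Type II error: β = 1 − power = 1 − 0.9568 = 0.0432.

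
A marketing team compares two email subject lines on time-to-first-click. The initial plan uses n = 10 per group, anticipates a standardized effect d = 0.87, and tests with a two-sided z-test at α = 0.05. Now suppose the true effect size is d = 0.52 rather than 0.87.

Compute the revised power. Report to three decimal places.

With d = 0.52: δ = d·√(n/2) = 0.52 × √(10/2) = 1.1628. Critical value z_{0.025} = 1.960.
Revised power = Φ(δ − 1.960) + Φ(−δ − 1.960) = Φ(-0.797) + Φ(-3.123) = 0.2127 + 0.0009 = 0.2136.

Power ≈ 0.214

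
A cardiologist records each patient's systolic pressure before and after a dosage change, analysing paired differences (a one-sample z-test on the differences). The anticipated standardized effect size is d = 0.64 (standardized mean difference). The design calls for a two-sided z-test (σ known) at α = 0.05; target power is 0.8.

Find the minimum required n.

For power 0.8 need Φ(δ − z_{0.025}) = 0.8, so δ = z_{0.025} + z_{0.20} = 1.960 + 0.842 = 2.802.
(Ignoring the negligible lower-tail rejection probability gives the usual closed-form inversion.)
δ = d·√n ⇒ n = (δ/d)² = (2.802 / 0.64)² = 19.16.
Rounding up, n = 20.

n = 20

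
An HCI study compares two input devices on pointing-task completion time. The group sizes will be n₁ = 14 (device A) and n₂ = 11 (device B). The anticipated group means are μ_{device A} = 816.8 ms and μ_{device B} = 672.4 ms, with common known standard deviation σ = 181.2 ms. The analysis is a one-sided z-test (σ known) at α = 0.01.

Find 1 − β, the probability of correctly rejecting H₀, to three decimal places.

Standardized effect: d = |μ_{device A} − μ_{device B}| / σ = |816.8 − 672.4| / 181.2 = 0.7969
Noncentrality parameter: δ = d / √(1/n₁ + 1/n₂) = 0.7969 / √(1/14 + 1/11) = 1.9779
One-sided α = 0.01 → critical value z_{0.01} = 2.326.
Power = Φ(δ − 2.326) = Φ(-0.348) = 0.3637.

Power ≈ 0.364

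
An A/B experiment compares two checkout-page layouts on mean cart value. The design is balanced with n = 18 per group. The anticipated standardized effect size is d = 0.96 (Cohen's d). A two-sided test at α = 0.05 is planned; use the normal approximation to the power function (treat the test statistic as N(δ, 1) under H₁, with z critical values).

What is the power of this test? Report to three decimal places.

Noncentrality parameter: δ = d·√(n/2) = 0.96 × √(18/2) = 2.8800
Two-sided α = 0.05 → critical value z_{0.025} = 1.960.
Power = Φ(δ − 1.960) + Φ(−δ − 1.960) = Φ(0.920) + Φ(-4.840) = 0.8212 + 0.0000 = 0.8212.

Power ≈ 0.821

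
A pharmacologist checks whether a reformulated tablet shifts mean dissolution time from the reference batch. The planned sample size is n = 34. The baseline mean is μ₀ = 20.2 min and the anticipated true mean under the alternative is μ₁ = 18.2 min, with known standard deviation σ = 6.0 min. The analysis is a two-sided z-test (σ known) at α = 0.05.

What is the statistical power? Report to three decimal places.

Standardized effect: d = |μ₁ − μ₀| / σ = |18.2 − 20.2| / 6.0 = 0.3333
Noncentrality parameter: δ = d·√n = 0.3333 × √34 = 1.9437
Critical value for a two-sided test at α = 0.05: z_{α/2} = 1.960.
Power = Φ(δ − 1.960) + Φ(−δ − 1.960) = Φ(-0.016) + Φ(-3.904) = 0.4935 + 0.0000 = 0.4935.

Power ≈ 0.494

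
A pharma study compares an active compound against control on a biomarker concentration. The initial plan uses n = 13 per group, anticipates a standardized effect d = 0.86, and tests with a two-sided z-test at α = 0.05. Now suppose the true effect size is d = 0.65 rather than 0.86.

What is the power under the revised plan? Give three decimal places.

Power ≈ 0.381

With d = 0.65: δ = d·√(n/2) = 0.65 × √(13/2) = 1.6572. Critical value z_{0.025} = 1.960.
Revised power = Φ(δ − 1.960) + Φ(−δ − 1.960) = Φ(-0.303) + Φ(-3.617) = 0.3810 + 0.0001 = 0.3812.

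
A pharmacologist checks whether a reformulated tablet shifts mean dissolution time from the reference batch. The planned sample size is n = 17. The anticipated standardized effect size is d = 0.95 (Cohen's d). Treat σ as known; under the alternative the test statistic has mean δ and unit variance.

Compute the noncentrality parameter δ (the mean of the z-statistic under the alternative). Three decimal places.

δ ≈ 3.917

δ = d·√n = 0.95 × √17 = 3.9170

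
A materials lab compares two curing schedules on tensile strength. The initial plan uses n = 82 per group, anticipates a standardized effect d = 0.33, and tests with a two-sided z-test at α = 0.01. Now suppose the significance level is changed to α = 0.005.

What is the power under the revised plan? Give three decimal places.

δ = d·√(n/2) = 0.33 × √(82/2) = 2.1130 (unchanged). New critical value: z_{0.0025} = 2.807.
Revised power = Φ(δ − 2.807) + Φ(−δ − 2.807) = Φ(-0.694) + Φ(-4.920) = 0.2438 + 0.0000 = 0.2438.

Power ≈ 0.244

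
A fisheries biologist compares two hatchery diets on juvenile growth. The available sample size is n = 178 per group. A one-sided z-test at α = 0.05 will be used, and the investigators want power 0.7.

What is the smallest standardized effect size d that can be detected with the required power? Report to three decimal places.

d ≈ 0.230

Required noncentrality: δ = z_{0.05} + z_{0.30} = 1.645 + 0.524 = 2.169.
δ = d·√(n/2) ⇒ d = δ/√(n/2) = 2.169/√(178/2) = 0.2299.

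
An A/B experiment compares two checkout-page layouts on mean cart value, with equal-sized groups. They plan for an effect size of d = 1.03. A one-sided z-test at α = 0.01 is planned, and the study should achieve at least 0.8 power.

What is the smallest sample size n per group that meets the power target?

n = 19 per group

Set Φ(δ − 2.326) = 0.8; then δ − 2.326 = Φ⁻¹(0.8) = 0.842, giving δ = 3.168.
δ = d·√(n/2) ⇒ n = 2(δ/d)² = 2 × (3.168 / 1.03)² = 18.92.
Rounding up, n = 19 per group.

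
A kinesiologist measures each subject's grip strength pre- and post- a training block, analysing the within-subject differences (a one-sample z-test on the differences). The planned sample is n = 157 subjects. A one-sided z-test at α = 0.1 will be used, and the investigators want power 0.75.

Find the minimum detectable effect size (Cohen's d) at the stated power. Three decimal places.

Required noncentrality: δ = z_{0.1} + z_{0.25} = 1.282 + 0.674 = 1.956.
δ = d·√n ⇒ d = δ/√n = 1.956/√157 = 0.1561.

d ≈ 0.156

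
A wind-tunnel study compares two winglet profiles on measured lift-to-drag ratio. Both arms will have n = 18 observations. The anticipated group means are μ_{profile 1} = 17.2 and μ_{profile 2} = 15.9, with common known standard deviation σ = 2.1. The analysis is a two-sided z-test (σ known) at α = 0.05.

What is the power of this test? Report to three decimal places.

Power ≈ 0.459

Standardized effect: d = |μ_{profile 1} − μ_{profile 2}| / σ = |17.2 − 15.9| / 2.1 = 0.6190
Noncentrality parameter: δ = d·√(n/2) = 0.6190 × √(18/2) = 1.8571
Two-sided α = 0.05 → critical value z_{0.025} = 1.960.
Power = Φ(δ − 1.960) + Φ(−δ − 1.960) = Φ(-0.103) + Φ(-3.817) = 0.4591 + 0.0001 = 0.4591.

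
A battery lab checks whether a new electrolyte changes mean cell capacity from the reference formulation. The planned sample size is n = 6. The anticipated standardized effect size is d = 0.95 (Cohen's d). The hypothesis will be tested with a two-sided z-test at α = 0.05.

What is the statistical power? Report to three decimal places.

Power ≈ 0.643

Noncentrality parameter: δ = d·√n = 0.95 × √6 = 2.3270
Critical value for a two-sided test at α = 0.05: z_{α/2} = 1.960.
Power = Φ(δ − 1.960) + Φ(−δ − 1.960) = Φ(0.367) + Φ(-4.287) = 0.6432 + 0.0000 = 0.6432.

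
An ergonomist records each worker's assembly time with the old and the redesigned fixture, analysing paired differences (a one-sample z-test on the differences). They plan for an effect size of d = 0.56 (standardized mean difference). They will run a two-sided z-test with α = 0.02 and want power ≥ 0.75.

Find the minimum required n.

n = 29

For power 0.75 need Φ(δ − z_{0.01}) = 0.75, so δ = z_{0.01} + z_{0.25} = 2.326 + 0.674 = 3.001.
(Ignoring the negligible lower-tail rejection probability gives the usual closed-form inversion.)
δ = d·√n ⇒ n = (δ/d)² = (3.001 / 0.56)² = 28.72.
Round up to the next whole unit.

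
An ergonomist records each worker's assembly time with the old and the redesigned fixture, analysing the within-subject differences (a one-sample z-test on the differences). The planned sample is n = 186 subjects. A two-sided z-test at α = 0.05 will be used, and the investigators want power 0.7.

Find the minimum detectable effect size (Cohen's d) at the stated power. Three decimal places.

d ≈ 0.182

Need Φ(δ − 1.960) = 0.7, so δ = 1.960 + 0.524 = 2.484.
(Lower-tail contribution to power is negligible for δ > 0.)
δ = d·√n ⇒ d = δ/√n = 2.484/√186 = 0.1822.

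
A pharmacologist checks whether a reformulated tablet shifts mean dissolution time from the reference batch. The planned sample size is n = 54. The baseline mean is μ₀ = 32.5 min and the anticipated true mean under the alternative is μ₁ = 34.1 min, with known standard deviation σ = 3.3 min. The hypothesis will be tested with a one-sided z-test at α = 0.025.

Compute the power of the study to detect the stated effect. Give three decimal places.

Standardized effect: d = |μ₁ − μ₀| / σ = |34.1 − 32.5| / 3.3 = 0.4848
Noncentrality parameter: δ = d·√n = 0.4848 × √54 = 3.5629
Critical value for a one-sided test at α = 0.025: z_α = 1.960.
Power = Φ(δ − 1.960) = Φ(1.603) = 0.9455.

Power ≈ 0.946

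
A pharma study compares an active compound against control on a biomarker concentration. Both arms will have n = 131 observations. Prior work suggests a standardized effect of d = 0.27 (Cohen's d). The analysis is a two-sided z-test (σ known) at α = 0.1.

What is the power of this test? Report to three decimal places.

Power ≈ 0.706

Noncentrality parameter: δ = d·√(n/2) = 0.27 × √(131/2) = 2.1852
Two-sided α = 0.1 → critical value z_{0.05} = 1.645.
Power = Φ(δ − 1.645) + Φ(−δ − 1.645) = Φ(0.540) + Φ(-3.830) = 0.7055 + 0.0001 = 0.7056.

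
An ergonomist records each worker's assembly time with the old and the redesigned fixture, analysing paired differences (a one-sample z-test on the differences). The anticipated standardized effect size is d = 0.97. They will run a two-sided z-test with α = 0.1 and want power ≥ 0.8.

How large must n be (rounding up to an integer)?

For power 0.8 need Φ(δ − z_{0.05}) = 0.8, so δ = z_{0.05} + z_{0.20} = 1.645 + 0.842 = 2.486.
(The Φ(−δ − z_{α/2}) term is vanishingly small for δ > 0 and is dropped in the standard sample-size formula.)
δ = d·√n ⇒ n = (δ/d)² = (2.486 / 0.97)² = 6.57.
Rounding up, n = 7.

n = 7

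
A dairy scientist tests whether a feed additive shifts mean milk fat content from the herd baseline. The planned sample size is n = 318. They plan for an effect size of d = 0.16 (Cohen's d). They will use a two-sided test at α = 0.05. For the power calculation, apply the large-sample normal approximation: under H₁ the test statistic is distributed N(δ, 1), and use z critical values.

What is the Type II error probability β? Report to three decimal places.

β ≈ 0.186

Noncentrality parameter: δ = d·√n = 0.16 × √318 = 2.8532
Critical value for a two-sided test at α = 0.05: z_{α/2} = 1.960.
Power = Φ(δ − 1.960) + Φ(−δ − 1.960) = Φ(0.893) + Φ(-4.813) = 0.8141 + 0.0000 = 0.8141.
Type II error: β = 1 − power = 1 − 0.8141 = 0.1859.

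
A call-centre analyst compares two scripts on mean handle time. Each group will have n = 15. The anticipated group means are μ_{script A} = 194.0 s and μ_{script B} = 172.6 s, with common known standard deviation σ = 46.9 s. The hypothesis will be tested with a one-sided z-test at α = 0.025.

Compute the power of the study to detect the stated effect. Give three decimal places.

Power ≈ 0.239

Standardized effect: d = |μ_{script A} − μ_{script B}| / σ = |194.0 − 172.6| / 46.9 = 0.4563
Noncentrality parameter: δ = d·√(n/2) = 0.4563 × √(15/2) = 1.2496
Critical value for a one-sided test at α = 0.025: z_α = 1.960.
Power = P(Z > 1.960 − δ) = Φ(-0.710) = 0.2387.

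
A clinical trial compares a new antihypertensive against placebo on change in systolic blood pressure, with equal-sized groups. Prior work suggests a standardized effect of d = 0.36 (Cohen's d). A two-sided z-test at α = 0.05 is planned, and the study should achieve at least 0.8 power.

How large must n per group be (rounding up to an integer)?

n = 122 per group

For power 0.8 need Φ(δ − z_{0.025}) = 0.8, so δ = z_{0.025} + z_{0.20} = 1.960 + 0.842 = 2.802.
(Ignoring the negligible lower-tail rejection probability gives the usual closed-form inversion.)
δ = d·√(n/2) ⇒ n = 2(δ/d)² = 2 × (2.802 / 0.36)² = 121.12.
Round up to the next whole unit.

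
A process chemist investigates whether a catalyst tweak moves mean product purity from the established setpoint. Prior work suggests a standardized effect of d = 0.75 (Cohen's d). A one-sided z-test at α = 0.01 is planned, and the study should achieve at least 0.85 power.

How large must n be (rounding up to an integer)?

n = 21

For power 0.85 need Φ(δ − z_{0.01}) = 0.85, so δ = z_{0.01} + z_{0.15} = 2.326 + 1.036 = 3.363.
δ = d·√n ⇒ n = (δ/d)² = (3.363 / 0.75)² = 20.10.
Rounding up, n = 21.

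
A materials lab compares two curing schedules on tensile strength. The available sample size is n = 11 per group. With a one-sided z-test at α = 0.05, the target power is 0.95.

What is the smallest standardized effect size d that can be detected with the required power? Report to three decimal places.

Required noncentrality: δ = z_{0.05} + z_{0.05} = 1.645 + 1.645 = 3.290.
δ = d·√(n/2) ⇒ d = δ/√(n/2) = 3.290/√(11/2) = 1.4027.

d ≈ 1.403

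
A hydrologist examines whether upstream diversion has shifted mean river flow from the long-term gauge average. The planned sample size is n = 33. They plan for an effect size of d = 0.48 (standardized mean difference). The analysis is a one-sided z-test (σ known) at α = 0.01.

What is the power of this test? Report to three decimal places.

Noncentrality parameter: λ = d·√n = 0.48 × √33 = 2.7574
One-sided α = 0.01 → critical value z_{0.01} = 2.326.
Power = P(Z > 2.326 − λ) = Φ(0.431) = 0.6668.

Power ≈ 0.667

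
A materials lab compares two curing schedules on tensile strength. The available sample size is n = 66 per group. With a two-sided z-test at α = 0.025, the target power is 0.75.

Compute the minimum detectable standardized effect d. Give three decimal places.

d ≈ 0.508

Need Φ(δ − 2.241) = 0.75, so δ = 2.241 + 0.674 = 2.916.
(Lower-tail contribution to power is negligible for δ > 0.)
δ = d·√(n/2) ⇒ d = δ/√(n/2) = 2.916/√(66/2) = 0.5076.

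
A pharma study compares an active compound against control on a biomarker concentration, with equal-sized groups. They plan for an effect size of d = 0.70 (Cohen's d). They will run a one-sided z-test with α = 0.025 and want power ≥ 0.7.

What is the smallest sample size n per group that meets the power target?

Set Φ(δ − 1.960) = 0.7; then δ − 1.960 = Φ⁻¹(0.7) = 0.524, giving δ = 2.484.
δ = d·√(n/2) ⇒ n = 2(δ/d)² = 2 × (2.484 / 0.70)² = 25.19.
Rounding up, n = 26 per group.

n = 26 per group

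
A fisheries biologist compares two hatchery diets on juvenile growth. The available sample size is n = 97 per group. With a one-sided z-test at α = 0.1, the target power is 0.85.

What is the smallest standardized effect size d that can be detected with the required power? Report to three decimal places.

Required noncentrality: δ = z_{0.1} + z_{0.15} = 1.282 + 1.036 = 2.318.
δ = d·√(n/2) ⇒ d = δ/√(n/2) = 2.318/√(97/2) = 0.3328.

d ≈ 0.333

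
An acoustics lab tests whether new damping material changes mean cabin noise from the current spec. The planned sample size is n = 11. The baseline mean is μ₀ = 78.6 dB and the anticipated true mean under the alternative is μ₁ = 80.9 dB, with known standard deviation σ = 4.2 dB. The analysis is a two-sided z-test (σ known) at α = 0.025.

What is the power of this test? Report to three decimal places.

Power ≈ 0.335

Standardized effect: d = |μ₁ − μ₀| / σ = |80.9 − 78.6| / 4.2 = 0.5476
Noncentrality parameter: δ = d·√n = 0.5476 × √11 = 1.8162
Two-sided α = 0.025 → critical value z_{0.0125} = 2.241.
Power = Φ(δ − 2.241) + Φ(−δ − 2.241) = Φ(-0.425) + Φ(-4.058) = 0.3354 + 0.0000 = 0.3354.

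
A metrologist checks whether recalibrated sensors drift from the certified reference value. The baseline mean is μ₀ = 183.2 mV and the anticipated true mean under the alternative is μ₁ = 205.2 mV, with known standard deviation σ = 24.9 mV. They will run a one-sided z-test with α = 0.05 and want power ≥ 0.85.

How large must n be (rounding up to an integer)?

n = 10

Standardized effect: d = |μ₁ − μ₀| / σ = |205.2 − 183.2| / 24.9 = 0.8835
For power 0.85 need Φ(δ − z_{0.05}) = 0.85, so δ = z_{0.05} + z_{0.15} = 1.645 + 1.036 = 2.681.
δ = d·√n ⇒ n = (δ/d)² = (2.681 / 0.8835)² = 9.21.
Round up to the next whole unit.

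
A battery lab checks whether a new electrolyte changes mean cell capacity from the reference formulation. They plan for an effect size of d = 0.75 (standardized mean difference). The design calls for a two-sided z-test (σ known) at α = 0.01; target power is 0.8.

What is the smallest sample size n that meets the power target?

n = 21

For power 0.8 need Φ(δ − z_{0.005}) = 0.8, so δ = z_{0.005} + z_{0.20} = 2.576 + 0.842 = 3.417.
(The Φ(−δ − z_{α/2}) term is vanishingly small for δ > 0 and is dropped in the standard sample-size formula.)
δ = d·√n ⇒ n = (δ/d)² = (3.417 / 0.75)² = 20.76.
Rounding up, n = 21.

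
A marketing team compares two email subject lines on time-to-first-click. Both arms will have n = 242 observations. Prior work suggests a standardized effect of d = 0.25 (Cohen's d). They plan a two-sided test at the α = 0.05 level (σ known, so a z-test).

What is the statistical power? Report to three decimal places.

Power ≈ 0.785

Noncentrality parameter: δ = d·√(n/2) = 0.25 × √(242/2) = 2.7500
Critical value for a two-sided test at α = 0.05: z_{α/2} = 1.960.
Power = Φ(δ − 1.960) + Φ(−δ − 1.960) = Φ(0.790) + Φ(-4.710) = 0.7852 + 0.0000 = 0.7852.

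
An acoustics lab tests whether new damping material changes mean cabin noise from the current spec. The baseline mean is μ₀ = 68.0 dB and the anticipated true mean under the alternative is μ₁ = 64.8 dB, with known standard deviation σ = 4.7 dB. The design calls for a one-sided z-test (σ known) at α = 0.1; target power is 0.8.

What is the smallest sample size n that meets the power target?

Standardized effect: d = |μ₁ − μ₀| / σ = |64.8 − 68.0| / 4.7 = 0.6809
Set Φ(δ − 1.282) = 0.8; then δ − 1.282 = Φ⁻¹(0.8) = 0.842, giving δ = 2.123.
δ = d·√n ⇒ n = (δ/d)² = (2.123 / 0.6809)² = 9.72.
Rounding up, n = 10.

n = 10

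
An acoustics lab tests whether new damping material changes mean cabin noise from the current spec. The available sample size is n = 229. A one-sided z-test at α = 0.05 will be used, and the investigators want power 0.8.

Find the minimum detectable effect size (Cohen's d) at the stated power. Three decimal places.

Required noncentrality: δ = z_{0.05} + z_{0.20} = 1.645 + 0.842 = 2.486.
δ = d·√n ⇒ d = δ/√n = 2.486/√229 = 0.1643.

d ≈ 0.164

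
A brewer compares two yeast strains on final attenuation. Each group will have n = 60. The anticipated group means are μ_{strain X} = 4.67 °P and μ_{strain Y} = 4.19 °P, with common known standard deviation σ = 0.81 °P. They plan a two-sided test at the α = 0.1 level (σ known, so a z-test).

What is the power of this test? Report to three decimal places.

Standardized effect: d = |μ_{strain X} − μ_{strain Y}| / σ = |4.67 − 4.19| / 0.81 = 0.5926
Noncentrality parameter: δ = d·√(n/2) = 0.5926 × √(60/2) = 3.2458
Critical value for a two-sided test at α = 0.1: z_{α/2} = 1.645.
Power = Φ(δ − 1.645) + Φ(−δ − 1.645) = Φ(1.601) + Φ(-4.891) = 0.9453 + 0.0000 = 0.9453.

Power ≈ 0.945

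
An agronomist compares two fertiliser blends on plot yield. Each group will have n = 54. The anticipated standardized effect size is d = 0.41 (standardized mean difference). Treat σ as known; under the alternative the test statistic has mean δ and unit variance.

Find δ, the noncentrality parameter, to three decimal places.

δ ≈ 2.130

δ = d·√(n/2) = 0.41 × √(54/2) = 2.1304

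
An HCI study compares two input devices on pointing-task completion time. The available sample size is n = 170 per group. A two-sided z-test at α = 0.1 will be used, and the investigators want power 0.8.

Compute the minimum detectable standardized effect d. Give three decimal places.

d ≈ 0.270

Required noncentrality: δ = z_{0.05} + z_{0.20} = 1.645 + 0.842 = 2.486.
(Lower-tail contribution to power is negligible for δ > 0.)
δ = d·√(n/2) ⇒ d = δ/√(n/2) = 2.486/√(170/2) = 0.2697.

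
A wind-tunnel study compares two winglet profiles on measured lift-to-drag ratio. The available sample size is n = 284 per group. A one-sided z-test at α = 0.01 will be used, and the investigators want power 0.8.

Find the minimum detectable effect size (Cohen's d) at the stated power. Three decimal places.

Need Φ(δ − 2.326) = 0.8, so δ = 2.326 + 0.842 = 3.168.
δ = d·√(n/2) ⇒ d = δ/√(n/2) = 3.168/√(284/2) = 0.2659.

d ≈ 0.266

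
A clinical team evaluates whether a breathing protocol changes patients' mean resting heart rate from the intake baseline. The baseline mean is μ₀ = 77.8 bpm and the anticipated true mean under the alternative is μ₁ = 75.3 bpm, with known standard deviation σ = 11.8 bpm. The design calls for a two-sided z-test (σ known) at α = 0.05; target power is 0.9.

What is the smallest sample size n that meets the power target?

n = 235

Standardized effect: d = |μ₁ − μ₀| / σ = |75.3 − 77.8| / 11.8 = 0.2119
Set Φ(δ − 1.960) = 0.9; then δ − 1.960 = Φ⁻¹(0.9) = 1.282, giving δ = 3.242.
(The Φ(−δ − z_{α/2}) term is vanishingly small for δ > 0 and is dropped in the standard sample-size formula.)
δ = d·√n ⇒ n = (δ/d)² = (3.242 / 0.2119)² = 234.09.
Rounding up, n = 235.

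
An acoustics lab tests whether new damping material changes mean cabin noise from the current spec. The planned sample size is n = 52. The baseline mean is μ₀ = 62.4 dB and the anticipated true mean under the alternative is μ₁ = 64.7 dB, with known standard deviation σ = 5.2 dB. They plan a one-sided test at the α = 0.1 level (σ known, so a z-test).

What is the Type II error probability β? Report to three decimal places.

Standardized effect: d = |μ₁ − μ₀| / σ = |64.7 − 62.4| / 5.2 = 0.4423
Noncentrality parameter: λ = d·√n = 0.4423 × √52 = 3.1895
Critical value for a one-sided test at α = 0.1: z_α = 1.282.
Power = Φ(λ − 1.282) = Φ(1.908) = 0.9718.
Type II error: β = 1 − power = 1 − 0.9718 = 0.0282.

β ≈ 0.028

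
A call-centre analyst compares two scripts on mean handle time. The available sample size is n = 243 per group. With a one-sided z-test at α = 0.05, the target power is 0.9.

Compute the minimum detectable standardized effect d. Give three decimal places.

Need Φ(δ − 1.645) = 0.9, so δ = 1.645 + 1.282 = 2.926.
δ = d·√(n/2) ⇒ d = δ/√(n/2) = 2.926/√(243/2) = 0.2655.

d ≈ 0.265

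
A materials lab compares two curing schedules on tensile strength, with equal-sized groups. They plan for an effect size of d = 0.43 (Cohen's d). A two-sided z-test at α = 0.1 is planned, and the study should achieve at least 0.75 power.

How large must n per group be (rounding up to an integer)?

Set Φ(δ − 1.645) = 0.75; then δ − 1.645 = Φ⁻¹(0.75) = 0.674, giving δ = 2.319.
(Ignoring the negligible lower-tail rejection probability gives the usual closed-form inversion.)
δ = d·√(n/2) ⇒ n = 2(δ/d)² = 2 × (2.319 / 0.43)² = 58.19.
Round up to the next whole unit.

n = 59 per group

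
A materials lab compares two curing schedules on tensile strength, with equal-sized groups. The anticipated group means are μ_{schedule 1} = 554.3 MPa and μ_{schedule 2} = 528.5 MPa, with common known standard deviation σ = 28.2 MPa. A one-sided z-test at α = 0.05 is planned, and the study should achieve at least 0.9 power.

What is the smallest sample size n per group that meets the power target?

n = 21 per group

Standardized effect: d = |μ_{schedule 1} − μ_{schedule 2}| / σ = |554.3 − 528.5| / 28.2 = 0.9149
Set Φ(δ − 1.645) = 0.9; then δ − 1.645 = Φ⁻¹(0.9) = 1.282, giving δ = 2.926.
δ = d·√(n/2) ⇒ n = 2(δ/d)² = 2 × (2.926 / 0.9149)² = 20.46.
Round up to the next whole unit.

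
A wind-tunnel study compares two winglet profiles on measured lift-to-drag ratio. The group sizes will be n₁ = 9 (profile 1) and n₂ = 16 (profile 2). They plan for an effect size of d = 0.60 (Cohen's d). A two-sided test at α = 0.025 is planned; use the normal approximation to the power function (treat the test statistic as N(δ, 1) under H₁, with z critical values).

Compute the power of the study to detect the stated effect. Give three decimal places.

Noncentrality parameter: δ = d / √(1/n₁ + 1/n₂) = 0.60 / √(1/9 + 1/16) = 1.4400
Two-sided α = 0.025 → critical value z_{0.0125} = 2.241.
Power = Φ(δ − 2.241) + Φ(−δ − 2.241) = Φ(-0.801) + Φ(-3.681) = 0.2114 + 0.0001 = 0.2116.

Power ≈ 0.212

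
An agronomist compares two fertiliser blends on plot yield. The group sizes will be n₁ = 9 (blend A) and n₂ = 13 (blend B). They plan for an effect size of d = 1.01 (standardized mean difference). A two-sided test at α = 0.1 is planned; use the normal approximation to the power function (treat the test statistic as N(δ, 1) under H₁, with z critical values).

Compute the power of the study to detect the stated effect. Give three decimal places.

Power ≈ 0.753

Noncentrality parameter: δ = d / √(1/n₁ + 1/n₂) = 1.01 / √(1/9 + 1/13) = 2.3292
Two-sided α = 0.1 → critical value z_{0.05} = 1.645.
Power = Φ(δ − 1.645) + Φ(−δ − 1.645) = Φ(0.684) + Φ(-3.974) = 0.7531 + 0.0000 = 0.7532.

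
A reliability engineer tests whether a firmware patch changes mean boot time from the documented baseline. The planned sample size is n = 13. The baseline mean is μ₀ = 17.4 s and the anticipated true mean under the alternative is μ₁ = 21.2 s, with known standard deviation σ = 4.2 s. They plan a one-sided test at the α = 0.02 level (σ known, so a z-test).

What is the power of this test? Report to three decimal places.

Power ≈ 0.887

Standardized effect: d = |μ₁ − μ₀| / σ = |21.2 − 17.4| / 4.2 = 0.9048
Noncentrality parameter: δ = d·√n = 0.9048 × √13 = 3.2622
Critical value for a one-sided test at α = 0.02: z_α = 2.054.
Power = P(Z > 2.054 − δ) = Φ(1.208) = 0.8866.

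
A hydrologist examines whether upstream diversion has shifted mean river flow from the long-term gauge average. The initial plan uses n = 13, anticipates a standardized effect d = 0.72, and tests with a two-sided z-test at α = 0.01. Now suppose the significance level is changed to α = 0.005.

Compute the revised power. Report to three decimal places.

δ = d·√n = 0.72 × √13 = 2.5960 (unchanged). New critical value: z_{0.0025} = 2.807.
Revised power = Φ(δ − 2.807) + Φ(−δ − 2.807) = Φ(-0.211) + Φ(-5.403) = 0.4164 + 0.0000 = 0.4164.

Power ≈ 0.416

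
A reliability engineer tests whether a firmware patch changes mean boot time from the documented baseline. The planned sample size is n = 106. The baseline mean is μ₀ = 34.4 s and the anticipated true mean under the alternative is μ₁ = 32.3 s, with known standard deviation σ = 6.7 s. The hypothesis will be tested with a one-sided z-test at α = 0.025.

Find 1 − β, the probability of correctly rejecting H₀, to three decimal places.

Standardized effect: d = |μ₁ − μ₀| / σ = |32.3 − 34.4| / 6.7 = 0.3134
Noncentrality parameter: δ = d·√n = 0.3134 × √106 = 3.2270
Critical value for a one-sided test at α = 0.025: z_α = 1.960.
Power = P(Z > 1.960 − δ) = Φ(1.267) = 0.8974.

Power ≈ 0.897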